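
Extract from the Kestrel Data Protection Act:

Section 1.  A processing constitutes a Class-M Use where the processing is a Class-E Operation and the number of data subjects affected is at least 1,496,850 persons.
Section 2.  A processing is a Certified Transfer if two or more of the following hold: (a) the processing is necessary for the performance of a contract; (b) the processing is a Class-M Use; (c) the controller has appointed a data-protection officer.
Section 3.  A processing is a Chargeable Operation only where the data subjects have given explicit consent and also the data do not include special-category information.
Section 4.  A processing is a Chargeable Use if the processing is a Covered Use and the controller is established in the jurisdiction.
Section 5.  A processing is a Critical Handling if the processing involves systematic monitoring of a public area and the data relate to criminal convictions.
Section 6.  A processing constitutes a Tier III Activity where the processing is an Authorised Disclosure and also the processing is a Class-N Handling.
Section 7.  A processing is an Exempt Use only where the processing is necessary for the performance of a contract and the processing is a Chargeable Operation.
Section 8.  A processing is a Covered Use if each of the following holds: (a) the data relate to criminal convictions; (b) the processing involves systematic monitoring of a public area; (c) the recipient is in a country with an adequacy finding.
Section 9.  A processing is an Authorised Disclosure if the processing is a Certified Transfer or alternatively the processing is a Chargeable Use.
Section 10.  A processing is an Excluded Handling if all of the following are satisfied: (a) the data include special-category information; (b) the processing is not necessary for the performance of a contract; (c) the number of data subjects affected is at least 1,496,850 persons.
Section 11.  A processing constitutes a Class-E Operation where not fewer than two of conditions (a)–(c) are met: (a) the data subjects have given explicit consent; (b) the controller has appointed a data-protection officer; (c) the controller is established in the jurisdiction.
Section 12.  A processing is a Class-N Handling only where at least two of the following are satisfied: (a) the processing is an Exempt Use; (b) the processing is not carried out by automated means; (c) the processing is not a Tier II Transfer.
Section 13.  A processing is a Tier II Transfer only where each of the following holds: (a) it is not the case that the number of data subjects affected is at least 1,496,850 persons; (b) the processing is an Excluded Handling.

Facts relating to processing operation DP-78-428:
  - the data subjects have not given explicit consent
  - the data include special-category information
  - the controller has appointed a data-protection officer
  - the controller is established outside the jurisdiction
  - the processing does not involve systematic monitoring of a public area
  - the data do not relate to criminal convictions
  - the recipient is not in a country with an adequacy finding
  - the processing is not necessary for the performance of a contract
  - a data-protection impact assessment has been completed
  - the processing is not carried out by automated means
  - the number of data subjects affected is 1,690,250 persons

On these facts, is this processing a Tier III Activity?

Under section 11: the data subjects have given explicit consent? no; the controller has appointed a data-protection officer? yes; the controller is established in the jurisdiction? no — 1 of 3 hold (need ≥2) → not satisfied.
Under section 1: Class-E Operation (section 11)? no; and number of data subjects affected: 1,690,250 persons ≥ 1,496,850 persons? yes. So the processing is not a Class-M Use.
Under section 2: the processing is necessary for the performance of a contract? no; Class-M Use (section 1)? no; the controller has appointed a data-protection officer? yes — 1 of 3 hold (need ≥2) → not satisfied.
Under section 8: the data relate to criminal convictions? no; and the processing involves systematic monitoring of a public area? no; and the recipient is in a country with an adequacy finding? no. So the processing is not a Covered Use.
Under section 4: Covered Use (section 8)? no; and the controller is established in the jurisdiction? no. So the processing is not a Chargeable Use.
Under section 9: Certified Transfer (section 2)? no; or Chargeable Use (section 4)? no. So the processing is not an Authorised Disclosure.
Under section 3: the data subjects have given explicit consent? no; and the data do not include special-category information? no. So the processing is not a Chargeable Operation.
Under section 7: the processing is necessary for the performance of a contract? no; and Chargeable Operation (section 3)? no. So the processing is not an Exempt Use.
Under section 10: the data include special-category information? yes; and the processing is not necessary for the performance of a contract? yes; and number of data subjects affected: 1,690,250 persons ≥ 1,496,850 persons? yes. So the processing is an Excluded Handling.
Under section 13: number of data subjects affected: 1,690,250 persons ≥ 1,496,850 persons? yes, so negated condition no; and Excluded Handling (section 10)? yes. So the processing is not a Tier II Transfer.
Under section 12: Exempt Use (section 7)? no; the processing is not carried out by automated means? yes; not a Tier II Transfer (section 13)? yes — 2 of 3 hold (need ≥2) → satisfied.
Under section 6: Authorised Disclosure (section 9)? no; and Class-N Handling (section 12)? yes. So the processing is not a Tier III Activity.

No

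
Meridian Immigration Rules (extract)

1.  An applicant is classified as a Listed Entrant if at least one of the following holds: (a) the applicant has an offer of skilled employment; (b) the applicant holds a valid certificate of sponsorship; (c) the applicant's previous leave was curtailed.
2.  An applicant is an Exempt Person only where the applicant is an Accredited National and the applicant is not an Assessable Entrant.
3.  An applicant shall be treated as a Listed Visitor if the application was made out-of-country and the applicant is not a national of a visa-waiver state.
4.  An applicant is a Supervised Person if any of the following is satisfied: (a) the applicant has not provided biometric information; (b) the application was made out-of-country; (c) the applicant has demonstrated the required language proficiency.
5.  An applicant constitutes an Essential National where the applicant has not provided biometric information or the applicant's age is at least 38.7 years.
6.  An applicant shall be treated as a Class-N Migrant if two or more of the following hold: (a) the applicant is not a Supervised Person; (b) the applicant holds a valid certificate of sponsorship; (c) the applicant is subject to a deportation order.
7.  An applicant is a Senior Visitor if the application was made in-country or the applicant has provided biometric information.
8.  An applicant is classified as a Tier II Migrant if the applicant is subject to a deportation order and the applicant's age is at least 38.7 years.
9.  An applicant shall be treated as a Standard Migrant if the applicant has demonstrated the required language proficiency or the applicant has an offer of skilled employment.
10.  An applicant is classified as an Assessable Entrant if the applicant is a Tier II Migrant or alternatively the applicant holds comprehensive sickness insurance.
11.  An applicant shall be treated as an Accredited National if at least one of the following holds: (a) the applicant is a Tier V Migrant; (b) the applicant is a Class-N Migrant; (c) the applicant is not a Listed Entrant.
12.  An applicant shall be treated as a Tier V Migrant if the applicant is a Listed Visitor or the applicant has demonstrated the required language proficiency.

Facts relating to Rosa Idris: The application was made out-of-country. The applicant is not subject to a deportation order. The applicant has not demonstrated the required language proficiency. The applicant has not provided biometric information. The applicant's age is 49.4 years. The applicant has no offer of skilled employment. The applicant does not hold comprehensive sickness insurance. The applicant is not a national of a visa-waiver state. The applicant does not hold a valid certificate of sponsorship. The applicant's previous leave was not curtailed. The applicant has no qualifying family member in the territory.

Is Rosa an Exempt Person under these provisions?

Under paragraph 3: the application was made out-of-country? yes; and the applicant is not a national of a visa-waiver state? yes. So the applicant is a Listed Visitor.
Under paragraph 12: Listed Visitor (paragraph 3)? yes; or the applicant has demonstrated the required language proficiency? no. So the applicant is a Tier V Migrant.
Under paragraph 4: the applicant has not provided biometric information? yes; or the application was made out-of-country? yes; or the applicant has demonstrated the required language proficiency? no. So the applicant is a Supervised Person.
Under paragraph 6: not a Supervised Person (paragraph 4)? no; the applicant holds a valid certificate of sponsorship? no; the applicant is subject to a deportation order? no — 0 of 3 hold (need ≥2) → not satisfied.
Under paragraph 1: the applicant has an offer of skilled employment? no; or the applicant holds a valid certificate of sponsorship? no; or the applicant's previous leave was curtailed? no. So the applicant is not a Listed Entrant.
Under paragraph 11: Tier V Migrant (paragraph 12)? yes; or Class-N Migrant (paragraph 6)? no; or not a Listed Entrant (paragraph 1)? yes. So the applicant is an Accredited National.
Under paragraph 8: the applicant is subject to a deportation order? no; and applicant's age: 49.4 years ≥ 38.7 years? yes. So the applicant is not a Tier II Migrant.
Under paragraph 10: Tier II Migrant (paragraph 8)? no; or the applicant holds comprehensive sickness insurance? no. So the applicant is not an Assessable Entrant.
Under paragraph 2: Accredited National (paragraph 11)? yes; and not an Assessable Entrant (paragraph 10)? yes. So the applicant is an Exempt Person.

Yes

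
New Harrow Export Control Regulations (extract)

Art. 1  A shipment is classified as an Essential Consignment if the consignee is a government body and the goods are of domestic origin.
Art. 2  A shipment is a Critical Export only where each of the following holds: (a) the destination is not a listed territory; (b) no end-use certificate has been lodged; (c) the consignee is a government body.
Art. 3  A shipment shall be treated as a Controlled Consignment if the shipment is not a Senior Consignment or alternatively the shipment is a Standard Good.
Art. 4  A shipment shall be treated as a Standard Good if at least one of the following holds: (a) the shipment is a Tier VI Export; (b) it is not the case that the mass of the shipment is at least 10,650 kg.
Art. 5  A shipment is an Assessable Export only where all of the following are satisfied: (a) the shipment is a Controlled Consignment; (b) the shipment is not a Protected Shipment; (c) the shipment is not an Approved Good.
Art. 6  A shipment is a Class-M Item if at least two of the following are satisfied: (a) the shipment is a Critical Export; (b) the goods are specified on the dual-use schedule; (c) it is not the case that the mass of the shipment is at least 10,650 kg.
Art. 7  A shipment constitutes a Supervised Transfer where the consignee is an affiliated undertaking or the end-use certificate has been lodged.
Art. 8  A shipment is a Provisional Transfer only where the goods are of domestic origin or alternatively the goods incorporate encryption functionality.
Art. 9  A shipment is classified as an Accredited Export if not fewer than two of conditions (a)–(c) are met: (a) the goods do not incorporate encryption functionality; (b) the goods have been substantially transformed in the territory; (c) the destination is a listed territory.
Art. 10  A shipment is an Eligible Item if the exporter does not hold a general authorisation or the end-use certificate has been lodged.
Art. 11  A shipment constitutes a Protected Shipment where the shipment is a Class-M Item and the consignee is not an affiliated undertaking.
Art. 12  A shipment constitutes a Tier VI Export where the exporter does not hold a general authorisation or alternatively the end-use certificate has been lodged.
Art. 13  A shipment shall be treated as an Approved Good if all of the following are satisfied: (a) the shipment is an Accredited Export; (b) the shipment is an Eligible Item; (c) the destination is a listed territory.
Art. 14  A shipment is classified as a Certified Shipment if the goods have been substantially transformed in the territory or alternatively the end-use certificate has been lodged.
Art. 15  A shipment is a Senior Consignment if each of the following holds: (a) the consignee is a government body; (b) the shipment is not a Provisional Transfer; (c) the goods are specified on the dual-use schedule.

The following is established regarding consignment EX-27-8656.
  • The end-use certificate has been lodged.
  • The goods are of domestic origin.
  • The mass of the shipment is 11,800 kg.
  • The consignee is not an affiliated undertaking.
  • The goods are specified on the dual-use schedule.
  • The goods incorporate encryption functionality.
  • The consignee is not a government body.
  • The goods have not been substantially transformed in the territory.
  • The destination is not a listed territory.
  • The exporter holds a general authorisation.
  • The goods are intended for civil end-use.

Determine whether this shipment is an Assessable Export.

article 8 — Provisional Transfer: [the goods are of domestic origin? yes] OR [the goods incorporate encryption functionality? yes] → satisfied.
article 15 — Senior Consignment: [the consignee is a government body? no] AND [not a Provisional Transfer (article 8)? no] AND [the goods are specified on the dual-use schedule? yes] → not satisfied.
article 12 — Tier VI Export: [the exporter does not hold a general authorisation? no] OR [the end-use certificate has been lodged? yes] → satisfied.
article 4 — Standard Good: [Tier VI Export (article 12)? yes] OR [mass of the shipment: 11,800 kg ≥ 10,650 kg? yes, so negated condition no] → satisfied.
article 3 — Controlled Consignment: [not a Senior Consignment (article 15)? yes] OR [Standard Good (article 4)? yes] → satisfied.
article 2 — Critical Export: [the destination is not a listed territory? yes] AND [no end-use certificate has been lodged? no] AND [the consignee is a government body? no] → not satisfied.
article 6 — Class-M Item: Critical Export (article 2)? no; the goods are specified on the dual-use schedule? yes; mass of the shipment: 11,800 kg ≥ 10,650 kg? yes, so negated condition no — 1 of 3 hold (need ≥2) → not satisfied.
article 11 — Protected Shipment: [Class-M Item (article 6)? no] AND [the consignee is not an affiliated undertaking? yes] → not satisfied.
article 9 — Accredited Export: the goods do not incorporate encryption functionality? no; the goods have been substantially transformed in the territory? no; the destination is a listed territory? no — 0 of 3 hold (need ≥2) → not satisfied.
article 10 — Eligible Item: [the exporter does not hold a general authorisation? no] OR [the end-use certificate has been lodged? yes] → satisfied.
article 13 — Approved Good: [Accredited Export (article 9)? no] AND [Eligible Item (article 10)? yes] AND [the destination is a listed territory? no] → not satisfied.
article 5 — Assessable Export: [Controlled Consignment (article 3)? yes] AND [not a Protected Shipment (article 11)? yes] AND [not an Approved Good (article 13)? yes] → satisfied.

Yes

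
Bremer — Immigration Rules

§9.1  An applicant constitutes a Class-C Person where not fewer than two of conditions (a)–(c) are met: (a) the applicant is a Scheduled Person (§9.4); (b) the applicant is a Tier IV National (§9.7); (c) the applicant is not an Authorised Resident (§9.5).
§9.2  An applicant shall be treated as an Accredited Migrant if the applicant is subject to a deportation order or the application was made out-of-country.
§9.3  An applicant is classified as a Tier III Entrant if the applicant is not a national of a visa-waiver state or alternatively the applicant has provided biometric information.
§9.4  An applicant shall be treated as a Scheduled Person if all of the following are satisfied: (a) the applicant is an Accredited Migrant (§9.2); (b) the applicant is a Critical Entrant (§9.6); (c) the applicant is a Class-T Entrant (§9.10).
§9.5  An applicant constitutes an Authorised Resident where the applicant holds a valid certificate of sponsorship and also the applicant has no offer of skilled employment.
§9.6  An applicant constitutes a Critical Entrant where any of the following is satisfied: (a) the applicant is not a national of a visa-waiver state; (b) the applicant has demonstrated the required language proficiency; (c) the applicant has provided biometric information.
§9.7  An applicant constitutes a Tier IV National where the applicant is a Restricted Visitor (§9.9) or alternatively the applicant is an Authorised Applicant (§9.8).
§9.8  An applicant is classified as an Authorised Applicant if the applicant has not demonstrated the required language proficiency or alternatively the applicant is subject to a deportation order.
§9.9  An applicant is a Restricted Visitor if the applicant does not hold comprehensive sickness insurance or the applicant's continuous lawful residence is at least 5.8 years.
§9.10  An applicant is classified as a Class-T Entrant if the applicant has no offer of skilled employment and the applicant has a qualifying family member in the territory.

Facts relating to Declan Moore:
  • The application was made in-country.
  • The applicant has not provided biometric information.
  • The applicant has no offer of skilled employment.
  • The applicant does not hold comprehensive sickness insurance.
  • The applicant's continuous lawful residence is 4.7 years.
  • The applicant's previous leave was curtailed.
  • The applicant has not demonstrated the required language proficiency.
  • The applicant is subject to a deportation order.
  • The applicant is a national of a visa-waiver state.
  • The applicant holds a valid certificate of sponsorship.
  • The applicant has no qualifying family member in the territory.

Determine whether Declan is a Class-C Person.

No

§9.2 — Accredited Migrant: [the applicant is subject to a deportation order? yes] OR [the application was made out-of-country? no] → satisfied.
§9.6 — Critical Entrant: [the applicant is not a national of a visa-waiver state? no] OR [the applicant has demonstrated the required language proficiency? no] OR [the applicant has provided biometric information? no] → not satisfied.
§9.10 — Class-T Entrant: [the applicant has no offer of skilled employment? yes] AND [the applicant has a qualifying family member in the territory? no] → not satisfied.
§9.4 — Scheduled Person: [Accredited Migrant (§9.2)? yes] AND [Critical Entrant (§9.6)? no] AND [Class-T Entrant (§9.10)? no] → not satisfied.
§9.9 — Restricted Visitor: [the applicant does not hold comprehensive sickness insurance? yes] OR [applicant's continuous lawful residence: 4.7 years ≥ 5.8 years? no] → satisfied.
§9.8 — Authorised Applicant: [the applicant has not demonstrated the required language proficiency? yes] OR [the applicant is subject to a deportation order? yes] → satisfied.
§9.7 — Tier IV National: [Restricted Visitor (§9.9)? yes] OR [Authorised Applicant (§9.8)? yes] → satisfied.
§9.5 — Authorised Resident: [the applicant holds a valid certificate of sponsorship? yes] AND [the applicant has no offer of skilled employment? yes] → satisfied.
§9.1 — Class-C Person: Scheduled Person (§9.4)? no; Tier IV National (§9.7)? yes; not an Authorised Resident (§9.5)? no — 1 of 3 hold (need ≥2) → not satisfied.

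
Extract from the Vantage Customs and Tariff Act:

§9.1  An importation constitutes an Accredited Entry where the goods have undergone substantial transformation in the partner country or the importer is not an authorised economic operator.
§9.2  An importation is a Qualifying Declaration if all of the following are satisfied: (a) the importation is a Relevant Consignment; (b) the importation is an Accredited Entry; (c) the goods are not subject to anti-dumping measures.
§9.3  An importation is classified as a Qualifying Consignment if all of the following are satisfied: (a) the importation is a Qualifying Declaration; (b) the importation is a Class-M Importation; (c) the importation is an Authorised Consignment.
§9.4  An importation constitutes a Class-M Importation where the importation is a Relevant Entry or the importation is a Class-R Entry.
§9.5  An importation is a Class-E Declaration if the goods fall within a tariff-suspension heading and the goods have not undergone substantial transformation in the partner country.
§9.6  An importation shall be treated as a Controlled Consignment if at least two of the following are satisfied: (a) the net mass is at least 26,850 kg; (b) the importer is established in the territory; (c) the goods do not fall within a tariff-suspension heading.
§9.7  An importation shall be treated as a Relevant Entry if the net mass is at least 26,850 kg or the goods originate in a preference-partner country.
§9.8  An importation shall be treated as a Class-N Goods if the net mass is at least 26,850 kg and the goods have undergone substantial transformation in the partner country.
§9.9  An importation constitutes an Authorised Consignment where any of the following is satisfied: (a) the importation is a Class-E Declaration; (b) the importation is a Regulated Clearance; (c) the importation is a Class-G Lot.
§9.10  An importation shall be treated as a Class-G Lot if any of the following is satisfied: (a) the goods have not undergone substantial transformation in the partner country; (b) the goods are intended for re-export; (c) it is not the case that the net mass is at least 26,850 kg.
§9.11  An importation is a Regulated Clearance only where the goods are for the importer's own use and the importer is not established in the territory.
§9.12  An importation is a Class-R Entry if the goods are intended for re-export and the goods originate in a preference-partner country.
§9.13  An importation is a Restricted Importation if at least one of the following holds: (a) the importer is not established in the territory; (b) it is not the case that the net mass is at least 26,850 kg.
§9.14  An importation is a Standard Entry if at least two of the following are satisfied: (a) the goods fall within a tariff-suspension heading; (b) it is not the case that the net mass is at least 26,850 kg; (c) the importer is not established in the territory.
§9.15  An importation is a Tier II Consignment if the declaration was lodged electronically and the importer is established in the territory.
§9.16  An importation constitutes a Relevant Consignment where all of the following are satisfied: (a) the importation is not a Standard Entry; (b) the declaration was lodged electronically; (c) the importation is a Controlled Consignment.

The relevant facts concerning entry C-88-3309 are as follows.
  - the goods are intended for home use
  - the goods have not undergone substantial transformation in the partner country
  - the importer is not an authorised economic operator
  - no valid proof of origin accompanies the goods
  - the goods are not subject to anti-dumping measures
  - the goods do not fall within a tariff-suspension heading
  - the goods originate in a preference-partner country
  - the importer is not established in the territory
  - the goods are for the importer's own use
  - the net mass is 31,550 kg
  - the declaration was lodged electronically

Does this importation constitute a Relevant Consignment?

§9.14 — Standard Entry: the goods fall within a tariff-suspension heading? no; net mass: 31,550 kg ≥ 26,850 kg? yes, so negated condition no; the importer is not established in the territory? yes — 1 of 3 hold (need ≥2) → not satisfied.
§9.6 — Controlled Consignment: net mass: 31,550 kg ≥ 26,850 kg? yes; the importer is established in the territory? no; the goods do not fall within a tariff-suspension heading? yes — 2 of 3 hold (need ≥2) → satisfied.
§9.16 — Relevant Consignment: [not a Standard Entry (§9.14)? yes] AND [the declaration was lodged electronically? yes] AND [Controlled Consignment (§9.6)? yes] → satisfied.

Yes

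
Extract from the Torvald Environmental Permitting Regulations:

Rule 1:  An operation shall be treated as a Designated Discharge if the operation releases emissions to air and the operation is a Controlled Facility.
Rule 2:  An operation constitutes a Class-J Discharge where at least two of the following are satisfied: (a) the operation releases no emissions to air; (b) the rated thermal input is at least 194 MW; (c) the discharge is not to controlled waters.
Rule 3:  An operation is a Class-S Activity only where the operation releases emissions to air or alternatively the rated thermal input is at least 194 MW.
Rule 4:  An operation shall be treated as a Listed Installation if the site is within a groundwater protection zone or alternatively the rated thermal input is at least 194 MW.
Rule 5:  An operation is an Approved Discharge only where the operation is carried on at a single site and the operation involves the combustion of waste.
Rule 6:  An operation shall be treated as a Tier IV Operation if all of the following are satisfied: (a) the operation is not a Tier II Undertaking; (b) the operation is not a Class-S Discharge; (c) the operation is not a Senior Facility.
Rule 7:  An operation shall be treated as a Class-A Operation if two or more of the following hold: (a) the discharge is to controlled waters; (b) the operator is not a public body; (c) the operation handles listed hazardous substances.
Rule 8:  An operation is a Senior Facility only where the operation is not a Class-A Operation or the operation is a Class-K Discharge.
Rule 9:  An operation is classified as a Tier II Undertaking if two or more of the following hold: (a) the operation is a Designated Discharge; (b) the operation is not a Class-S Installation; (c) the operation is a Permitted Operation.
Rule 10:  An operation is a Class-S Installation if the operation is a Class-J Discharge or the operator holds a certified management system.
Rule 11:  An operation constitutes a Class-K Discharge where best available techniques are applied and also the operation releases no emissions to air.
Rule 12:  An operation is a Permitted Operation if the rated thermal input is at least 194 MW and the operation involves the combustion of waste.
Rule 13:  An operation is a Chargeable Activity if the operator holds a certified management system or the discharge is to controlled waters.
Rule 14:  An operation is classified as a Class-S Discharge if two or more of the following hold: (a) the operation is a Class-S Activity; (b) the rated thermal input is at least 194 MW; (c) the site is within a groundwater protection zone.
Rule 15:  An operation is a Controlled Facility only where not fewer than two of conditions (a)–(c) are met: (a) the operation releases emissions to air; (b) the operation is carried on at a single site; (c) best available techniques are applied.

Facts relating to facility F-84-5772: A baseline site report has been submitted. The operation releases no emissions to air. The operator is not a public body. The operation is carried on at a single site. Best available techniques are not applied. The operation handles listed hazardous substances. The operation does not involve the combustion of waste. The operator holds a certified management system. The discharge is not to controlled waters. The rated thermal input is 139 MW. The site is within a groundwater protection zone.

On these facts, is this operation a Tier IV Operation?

rule 15 — Controlled Facility: the operation releases emissions to air? no; the operation is carried on at a single site? yes; best available techniques are applied? no — 1 of 3 hold (need ≥2) → not satisfied.
rule 1 — Designated Discharge: [the operation releases emissions to air? no] AND [Controlled Facility (rule 15)? no] → not satisfied.
rule 2 — Class-J Discharge: the operation releases no emissions to air? yes; rated thermal input: 139 MW ≥ 194 MW? no; the discharge is not to controlled waters? yes — 2 of 3 hold (need ≥2) → satisfied.
rule 10 — Class-S Installation: [Class-J Discharge (rule 2)? yes] OR [the operator holds a certified management system? yes] → satisfied.
rule 12 — Permitted Operation: [rated thermal input: 139 MW ≥ 194 MW? no] AND [the operation involves the combustion of waste? no] → not satisfied.
rule 9 — Tier II Undertaking: Designated Discharge (rule 1)? no; not a Class-S Installation (rule 10)? no; Permitted Operation (rule 12)? no — 0 of 3 hold (need ≥2) → not satisfied.
rule 3 — Class-S Activity: [the operation releases emissions to air? no] OR [rated thermal input: 139 MW ≥ 194 MW? no] → not satisfied.
rule 14 — Class-S Discharge: Class-S Activity (rule 3)? no; rated thermal input: 139 MW ≥ 194 MW? no; the site is within a groundwater protection zone? yes — 1 of 3 hold (need ≥2) → not satisfied.
rule 7 — Class-A Operation: the discharge is to controlled waters? no; the operator is not a public body? yes; the operation handles listed hazardous substances? yes — 2 of 3 hold (need ≥2) → satisfied.
rule 11 — Class-K Discharge: [best available techniques are applied? no] AND [the operation releases no emissions to air? yes] → not satisfied.
rule 8 — Senior Facility: [not a Class-A Operation (rule 7)? no] OR [Class-K Discharge (rule 11)? no] → not satisfied.
rule 6 — Tier IV Operation: [not a Tier II Undertaking (rule 9)? yes] AND [not a Class-S Discharge (rule 14)? yes] AND [not a Senior Facility (rule 8)? yes] → satisfied.

Yes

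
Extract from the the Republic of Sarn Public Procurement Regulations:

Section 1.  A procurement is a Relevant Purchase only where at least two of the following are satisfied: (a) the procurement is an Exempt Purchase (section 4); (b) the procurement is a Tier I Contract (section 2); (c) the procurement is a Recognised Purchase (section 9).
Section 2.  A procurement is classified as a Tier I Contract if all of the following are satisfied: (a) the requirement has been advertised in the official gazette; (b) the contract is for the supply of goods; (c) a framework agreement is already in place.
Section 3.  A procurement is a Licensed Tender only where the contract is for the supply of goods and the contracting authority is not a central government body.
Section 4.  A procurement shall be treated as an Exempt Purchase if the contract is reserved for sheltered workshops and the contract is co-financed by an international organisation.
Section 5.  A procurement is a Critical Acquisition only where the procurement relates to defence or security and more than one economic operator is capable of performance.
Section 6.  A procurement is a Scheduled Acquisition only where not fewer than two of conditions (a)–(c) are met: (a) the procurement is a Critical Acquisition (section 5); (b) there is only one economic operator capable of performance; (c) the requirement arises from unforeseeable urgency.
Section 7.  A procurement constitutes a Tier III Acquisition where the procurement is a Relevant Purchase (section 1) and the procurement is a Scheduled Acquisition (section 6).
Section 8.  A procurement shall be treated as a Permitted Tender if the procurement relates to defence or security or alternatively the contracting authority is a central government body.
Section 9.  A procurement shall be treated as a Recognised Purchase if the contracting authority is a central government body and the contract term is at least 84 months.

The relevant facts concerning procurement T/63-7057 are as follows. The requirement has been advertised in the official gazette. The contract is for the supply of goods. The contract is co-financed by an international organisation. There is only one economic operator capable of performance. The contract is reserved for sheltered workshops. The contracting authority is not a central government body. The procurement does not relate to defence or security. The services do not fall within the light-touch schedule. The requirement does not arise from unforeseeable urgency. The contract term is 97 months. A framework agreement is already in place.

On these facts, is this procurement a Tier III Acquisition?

Under section 4: the contract is reserved for sheltered workshops? yes; and the contract is co-financed by an international organisation? yes. So the procurement is an Exempt Purchase.
Under section 2: the requirement has been advertised in the official gazette? yes; and the contract is for the supply of goods? yes; and a framework agreement is already in place? yes. So the procurement is a Tier I Contract.
Under section 9: the contracting authority is a central government body? no; and contract term: 97 months ≥ 84 months? yes. So the procurement is not a Recognised Purchase.
Under section 1: Exempt Purchase (section 4)? yes; Tier I Contract (section 2)? yes; Recognised Purchase (section 9)? no — 2 of 3 hold (need ≥2) → satisfied.
Under section 5: the procurement relates to defence or security? no; and more than one economic operator is capable of performance? no. So the procurement is not a Critical Acquisition.
Under section 6: Critical Acquisition (section 5)? no; there is only one economic operator capable of performance? yes; the requirement arises from unforeseeable urgency? no — 1 of 3 hold (need ≥2) → not satisfied.
Under section 7: Relevant Purchase (section 1)? yes; and Scheduled Acquisition (section 6)? no. So the procurement is not a Tier III Acquisition.

No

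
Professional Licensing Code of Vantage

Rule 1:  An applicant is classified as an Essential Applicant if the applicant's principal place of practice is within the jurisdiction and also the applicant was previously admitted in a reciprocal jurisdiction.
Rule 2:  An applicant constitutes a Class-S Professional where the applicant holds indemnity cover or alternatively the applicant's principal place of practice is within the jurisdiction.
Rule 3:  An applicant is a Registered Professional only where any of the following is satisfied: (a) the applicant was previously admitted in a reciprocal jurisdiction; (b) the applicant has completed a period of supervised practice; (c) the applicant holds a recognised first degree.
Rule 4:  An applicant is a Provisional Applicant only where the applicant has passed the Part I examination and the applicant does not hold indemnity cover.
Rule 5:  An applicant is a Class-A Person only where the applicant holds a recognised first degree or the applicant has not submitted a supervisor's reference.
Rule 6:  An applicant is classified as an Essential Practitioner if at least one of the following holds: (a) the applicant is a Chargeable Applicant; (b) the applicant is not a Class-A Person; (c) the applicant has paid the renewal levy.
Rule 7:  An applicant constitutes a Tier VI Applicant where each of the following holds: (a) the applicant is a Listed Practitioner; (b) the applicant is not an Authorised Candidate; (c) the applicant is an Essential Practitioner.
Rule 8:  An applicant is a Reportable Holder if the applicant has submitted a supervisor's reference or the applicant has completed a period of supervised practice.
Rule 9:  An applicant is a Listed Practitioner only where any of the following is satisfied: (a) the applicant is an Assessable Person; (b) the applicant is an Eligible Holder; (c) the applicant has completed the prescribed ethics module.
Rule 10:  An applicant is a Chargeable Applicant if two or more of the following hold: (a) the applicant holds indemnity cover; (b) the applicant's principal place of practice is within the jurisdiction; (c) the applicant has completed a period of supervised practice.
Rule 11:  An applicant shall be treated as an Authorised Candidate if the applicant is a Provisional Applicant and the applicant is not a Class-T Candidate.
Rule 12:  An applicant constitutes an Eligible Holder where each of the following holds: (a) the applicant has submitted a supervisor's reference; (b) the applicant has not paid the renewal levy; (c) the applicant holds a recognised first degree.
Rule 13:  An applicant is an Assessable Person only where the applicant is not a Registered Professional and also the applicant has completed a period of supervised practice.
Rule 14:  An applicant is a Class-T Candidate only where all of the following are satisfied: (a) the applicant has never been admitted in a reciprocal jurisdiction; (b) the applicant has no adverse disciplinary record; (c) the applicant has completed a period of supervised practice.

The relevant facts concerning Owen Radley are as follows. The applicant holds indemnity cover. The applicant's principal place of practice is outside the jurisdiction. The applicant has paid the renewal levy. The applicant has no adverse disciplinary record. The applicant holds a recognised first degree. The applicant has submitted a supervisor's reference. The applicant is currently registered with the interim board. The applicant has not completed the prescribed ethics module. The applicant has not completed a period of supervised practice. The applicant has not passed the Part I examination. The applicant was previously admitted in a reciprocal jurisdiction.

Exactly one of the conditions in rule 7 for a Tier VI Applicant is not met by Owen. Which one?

Under rule 3: the applicant was previously admitted in a reciprocal jurisdiction? yes; or the applicant has completed a period of supervised practice? no; or the applicant holds a recognised first degree? yes. So the applicant is a Registered Professional.
Under rule 13: not a Registered Professional (rule 3)? no; and the applicant has completed a period of supervised practice? no. So the applicant is not an Assessable Person.
Under rule 12: the applicant has submitted a supervisor's reference? yes; and the applicant has not paid the renewal levy? no; and the applicant holds a recognised first degree? yes. So the applicant is not an Eligible Holder.
Under rule 9: Assessable Person (rule 13)? no; or Eligible Holder (rule 12)? no; or the applicant has completed the prescribed ethics module? no. So the applicant is not a Listed Practitioner.
Under rule 4: the applicant has passed the Part I examination? no; and the applicant does not hold indemnity cover? no. So the applicant is not a Provisional Applicant.
Under rule 14: the applicant has never been admitted in a reciprocal jurisdiction? no; and the applicant has no adverse disciplinary record? yes; and the applicant has completed a period of supervised practice? no. So the applicant is not a Class-T Candidate.
Under rule 11: Provisional Applicant (rule 4)? no; and not a Class-T Candidate (rule 14)? yes. So the applicant is not an Authorised Candidate.
Under rule 10: the applicant holds indemnity cover? yes; the applicant's principal place of practice is within the jurisdiction? no; the applicant has completed a period of supervised practice? no — 1 of 3 hold (need ≥2) → not satisfied.
Under rule 5: the applicant holds a recognised first degree? yes; or the applicant has not submitted a supervisor's reference? no. So the applicant is a Class-A Person.
Under rule 6: Chargeable Applicant (rule 10)? no; or not a Class-A Person (rule 5)? no; or the applicant has paid the renewal levy? yes. So the applicant is an Essential Practitioner.
Under rule 7: Listed Practitioner (rule 9)? no; and not an Authorised Candidate (rule 11)? yes; and Essential Practitioner (rule 6)? yes. So the applicant is not a Tier VI Applicant.

Listed Practitioner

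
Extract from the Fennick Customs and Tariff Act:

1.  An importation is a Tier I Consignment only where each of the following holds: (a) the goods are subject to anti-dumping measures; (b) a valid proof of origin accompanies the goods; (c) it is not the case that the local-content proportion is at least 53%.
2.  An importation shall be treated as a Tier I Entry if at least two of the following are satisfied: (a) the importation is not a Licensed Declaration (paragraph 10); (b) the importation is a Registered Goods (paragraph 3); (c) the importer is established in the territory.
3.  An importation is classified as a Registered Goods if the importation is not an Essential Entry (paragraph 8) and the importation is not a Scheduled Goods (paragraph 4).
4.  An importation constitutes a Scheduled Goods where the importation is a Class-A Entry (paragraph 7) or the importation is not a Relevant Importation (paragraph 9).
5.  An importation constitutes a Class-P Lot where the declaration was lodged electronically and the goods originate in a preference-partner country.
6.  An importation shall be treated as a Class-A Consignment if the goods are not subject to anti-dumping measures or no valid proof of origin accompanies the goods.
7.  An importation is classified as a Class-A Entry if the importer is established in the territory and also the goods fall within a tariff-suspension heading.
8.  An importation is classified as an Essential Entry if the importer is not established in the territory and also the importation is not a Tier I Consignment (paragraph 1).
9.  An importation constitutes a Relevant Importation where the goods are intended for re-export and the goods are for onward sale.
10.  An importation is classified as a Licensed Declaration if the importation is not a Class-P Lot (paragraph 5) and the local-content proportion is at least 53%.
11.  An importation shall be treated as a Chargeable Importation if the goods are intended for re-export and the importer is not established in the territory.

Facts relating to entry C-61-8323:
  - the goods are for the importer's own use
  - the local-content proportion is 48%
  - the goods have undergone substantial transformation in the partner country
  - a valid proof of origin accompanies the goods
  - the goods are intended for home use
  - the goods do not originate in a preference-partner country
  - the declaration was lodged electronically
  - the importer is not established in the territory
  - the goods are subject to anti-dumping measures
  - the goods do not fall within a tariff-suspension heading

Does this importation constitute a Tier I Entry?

No

paragraph 5 — Class-P Lot: [the declaration was lodged electronically? yes] AND [the goods originate in a preference-partner country? no] → not satisfied.
paragraph 10 — Licensed Declaration: [not a Class-P Lot (paragraph 5)? yes] AND [local-content proportion: 48% ≥ 53%? no] → not satisfied.
paragraph 1 — Tier I Consignment: [the goods are subject to anti-dumping measures? yes] AND [a valid proof of origin accompanies the goods? yes] AND [local-content proportion: 48% ≥ 53%? no, so negated condition yes] → satisfied.
paragraph 8 — Essential Entry: [the importer is not established in the territory? yes] AND [not a Tier I Consignment (paragraph 1)? no] → not satisfied.
paragraph 7 — Class-A Entry: [the importer is established in the territory? no] AND [the goods fall within a tariff-suspension heading? no] → not satisfied.
paragraph 9 — Relevant Importation: [the goods are intended for re-export? no] AND [the goods are for onward sale? no] → not satisfied.
paragraph 4 — Scheduled Goods: [Class-A Entry (paragraph 7)? no] OR [not a Relevant Importation (paragraph 9)? yes] → satisfied.
paragraph 3 — Registered Goods: [not an Essential Entry (paragraph 8)? yes] AND [not a Scheduled Goods (paragraph 4)? no] → not satisfied.
paragraph 2 — Tier I Entry: not a Licensed Declaration (paragraph 10)? yes; Registered Goods (paragraph 3)? no; the importer is established in the territory? no — 1 of 3 hold (need ≥2) → not satisfied.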